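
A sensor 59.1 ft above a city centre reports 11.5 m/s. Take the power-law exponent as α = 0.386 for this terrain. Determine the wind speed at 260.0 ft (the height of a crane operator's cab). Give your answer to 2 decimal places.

20.37 m/s

Power-law profile: V₂ = V₁ · (z₂/z₁)^α
V₂ = 11.5 × (260.0/59.1)^0.386 = 11.5 × (4.3993)^0.386
    = 11.5 × 1.7715 = 20.3725 m/s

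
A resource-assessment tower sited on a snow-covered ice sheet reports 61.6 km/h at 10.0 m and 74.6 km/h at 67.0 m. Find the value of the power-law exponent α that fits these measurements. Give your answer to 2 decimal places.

α ≈ 0.10

Power law: V₂/V₁ = (z₂/z₁)^α ⇒ α = ln(V₂/V₁) / ln(z₂/z₁)
α = ln(74.6/61.6) / ln(67.0/10.0) = ln(1.2110) / ln(6.7000)
  = 0.19148 / 1.90211 = 0.10067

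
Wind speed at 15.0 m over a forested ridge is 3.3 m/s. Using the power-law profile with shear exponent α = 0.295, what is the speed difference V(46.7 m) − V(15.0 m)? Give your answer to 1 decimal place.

1.3 m/s

Power law: V₂ = V₁ · (z₂/z₁)^α = 3.3 × (3.1133)^0.295 = 4.6133 m/s
ΔV = 4.6133 − 3.3 = 1.3133 m/s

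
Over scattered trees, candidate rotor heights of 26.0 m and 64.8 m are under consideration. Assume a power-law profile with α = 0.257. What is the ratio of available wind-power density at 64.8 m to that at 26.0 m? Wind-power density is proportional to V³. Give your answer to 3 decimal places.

2.022

Speed ratio: V_B/V_A = (z_B/z_A)^α = (64.8/26.0)^0.257 = (2.4923)^0.257 = 1.26452
Power-density ratio: P_B/P_A = (V_B/V_A)³ = (1.26452)³ = 2.02199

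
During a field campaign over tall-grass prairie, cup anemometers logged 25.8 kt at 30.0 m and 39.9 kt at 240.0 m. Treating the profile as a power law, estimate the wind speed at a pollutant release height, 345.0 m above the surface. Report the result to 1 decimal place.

First find α: α = ln(V₂/V₁)/ln(z₂/z₁) = ln(39.9/25.8)/ln(240.0/30.0) = 0.43600/2.07944 = 0.2097
Extrapolate from 240.0 m to 345.0 m: V₃ = 39.9 × (345.0/240.0)^0.2097 = 39.9 × 1.0791 = 43.0545 kt

43.1 kt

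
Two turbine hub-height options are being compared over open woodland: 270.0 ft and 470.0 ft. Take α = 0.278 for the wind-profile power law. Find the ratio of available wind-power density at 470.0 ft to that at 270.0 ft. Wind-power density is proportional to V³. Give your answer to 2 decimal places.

Speed ratio: V_B/V_A = (z_B/z_A)^α = (470.0/270.0)^0.278 = (1.7407)^0.278 = 1.16661
Power-density ratio: P_B/P_A = (V_B/V_A)³ = (1.16661)³ = 1.58771

1.59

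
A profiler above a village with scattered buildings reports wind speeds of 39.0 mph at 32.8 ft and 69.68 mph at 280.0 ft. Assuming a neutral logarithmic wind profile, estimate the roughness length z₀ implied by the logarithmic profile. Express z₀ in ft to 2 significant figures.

Log law: V(z) ∝ ln(z/z₀). With r = V₁/V₂ = 39.0/69.68 = 0.55970,
r · ln(z₂/z₀) = ln(z₁/z₀) ⇒ ln z₀ = (ln z₁ − r·ln z₂)/(1 − r)
ln z₀ = (3.49043 − 0.55970×5.63479) / 0.44030 = 0.7645
z₀ = exp(0.7645) = 2.148 ft

z₀ ≈ 2.1 ft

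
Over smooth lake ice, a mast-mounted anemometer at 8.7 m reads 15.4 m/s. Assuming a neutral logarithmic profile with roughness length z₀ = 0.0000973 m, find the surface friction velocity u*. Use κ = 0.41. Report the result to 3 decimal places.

u* ≈ 0.554 m/s

Log law: V(z) = (u*/κ) · ln(z/z₀) ⇒ u* = κ · V / ln(z/z₀)
u* = 0.41 × 15.4 / ln(8.7/0.0000973) = 0.41 × 15.4 / 11.4010
   = 6.3140 / 11.4010 = 0.5538 m/s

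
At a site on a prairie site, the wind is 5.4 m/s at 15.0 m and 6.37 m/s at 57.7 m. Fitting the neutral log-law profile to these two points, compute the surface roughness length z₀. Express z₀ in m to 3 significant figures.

Log law: V(z) ∝ ln(z/z₀). With r = V₁/V₂ = 5.4/6.37 = 0.84772,
r · ln(z₂/z₀) = ln(z₁/z₀) ⇒ ln z₀ = (ln z₁ − r·ln z₂)/(1 − r)
ln z₀ = (2.70805 − 0.84772×4.05526) / 0.15228 = -4.7919
z₀ = exp(-4.7919) = 0.008297 m

z₀ ≈ 0.00830 m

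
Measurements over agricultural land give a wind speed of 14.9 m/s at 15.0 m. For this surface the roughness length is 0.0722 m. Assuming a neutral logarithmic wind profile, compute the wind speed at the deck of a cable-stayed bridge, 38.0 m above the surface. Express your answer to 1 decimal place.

17.5 m/s

Log law: V(z) ∝ ln(z/z₀), so V₂/V₁ = ln(z₂/z₀) / ln(z₁/z₀).
ln(38.0/0.0722) = 6.2659, ln(15.0/0.0722) = 5.3364
V₂ = 14.9 × 6.2659/5.3364 = 14.9 × 1.1742 = 17.4954 m/s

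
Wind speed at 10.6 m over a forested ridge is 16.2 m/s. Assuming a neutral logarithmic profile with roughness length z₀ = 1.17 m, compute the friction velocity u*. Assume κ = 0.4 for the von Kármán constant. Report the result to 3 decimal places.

Log law: V(z) = (u*/κ) · ln(z/z₀) ⇒ u* = κ · V / ln(z/z₀)
u* = 0.4 × 16.2 / ln(10.6/1.17) = 0.4 × 16.2 / 2.2039
   = 6.4800 / 2.2039 = 2.9403 m/s

u* ≈ 2.940 m/s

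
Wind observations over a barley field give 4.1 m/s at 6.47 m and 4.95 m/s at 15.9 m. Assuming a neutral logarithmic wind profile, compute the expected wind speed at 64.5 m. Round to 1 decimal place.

Log law: V ∝ ln(z/z₀). From the pair, with r = V₁/V₂ = 0.82828,
ln z₀ = (ln z₁ − r·ln z₂)/(1 − r) = (1.8672 − 0.82828×2.7663)/0.17172 = -2.4699 → z₀ = 0.08460 m
V₃ = V₁ · ln(z₃/z₀)/ln(z₁/z₀) = 4.1 × 6.6365/4.3370 = 6.2738 m/s

6.3 m/s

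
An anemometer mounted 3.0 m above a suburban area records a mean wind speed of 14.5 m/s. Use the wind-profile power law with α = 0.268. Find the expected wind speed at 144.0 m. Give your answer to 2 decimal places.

Power-law profile: V₂ = V₁ · (z₂/z₁)^α
V₂ = 14.5 × (144.0/3.0)^0.268 = 14.5 × (48.0000)^0.268
    = 14.5 × 2.8221 = 40.9205 m/s

40.92 m/s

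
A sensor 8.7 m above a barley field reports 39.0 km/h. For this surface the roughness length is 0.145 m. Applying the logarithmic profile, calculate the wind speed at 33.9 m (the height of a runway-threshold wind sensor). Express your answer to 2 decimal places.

51.96 km/h

Log law: V(z) ∝ ln(z/z₀), so V₂/V₁ = ln(z₂/z₀) / ln(z₁/z₀).
ln(33.9/0.145) = 5.4544, ln(8.7/0.145) = 4.0943
V₂ = 39.0 × 5.4544/4.0943 = 39.0 × 1.3322 = 51.9553 km/h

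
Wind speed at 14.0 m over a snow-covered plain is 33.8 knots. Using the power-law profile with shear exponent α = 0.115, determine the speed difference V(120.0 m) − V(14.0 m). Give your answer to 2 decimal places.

9.47 knots

Power law: V₂ = V₁ · (z₂/z₁)^α = 33.8 × (8.5714)^0.115 = 43.2731 knots
ΔV = 43.2731 − 33.8 = 9.4731 knots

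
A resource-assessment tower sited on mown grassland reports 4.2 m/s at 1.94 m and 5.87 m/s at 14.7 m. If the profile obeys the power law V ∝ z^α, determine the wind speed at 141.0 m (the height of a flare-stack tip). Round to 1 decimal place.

First find α: α = ln(V₂/V₁)/ln(z₂/z₁) = ln(5.87/4.2)/ln(14.7/1.94) = 0.33477/2.02516 = 0.1653
Extrapolate from 14.7 m to 141.0 m: V₃ = 5.87 × (141.0/14.7)^0.1653 = 5.87 × 1.4532 = 8.5301 m/s

8.5 m/s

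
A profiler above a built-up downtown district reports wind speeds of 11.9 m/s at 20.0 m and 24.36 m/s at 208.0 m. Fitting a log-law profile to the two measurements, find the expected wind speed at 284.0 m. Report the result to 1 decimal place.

26.0 m/s

Log law: V ∝ ln(z/z₀). From the pair, with r = V₁/V₂ = 0.48851,
ln z₀ = (ln z₁ − r·ln z₂)/(1 − r) = (2.9957 − 0.48851×5.3375)/0.51149 = 0.7592 → z₀ = 2.137 m
V₃ = V₁ · ln(z₃/z₀)/ln(z₁/z₀) = 11.9 × 4.8898/2.2366 = 26.0171 m/s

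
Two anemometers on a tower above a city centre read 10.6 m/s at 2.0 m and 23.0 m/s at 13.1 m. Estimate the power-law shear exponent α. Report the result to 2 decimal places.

Power law: V₂/V₁ = (z₂/z₁)^α ⇒ α = ln(V₂/V₁) / ln(z₂/z₁)
α = ln(23.0/10.6) / ln(13.1/2.0) = ln(2.1698) / ln(6.5500)
  = 0.77464 / 1.87947 = 0.41216

α ≈ 0.41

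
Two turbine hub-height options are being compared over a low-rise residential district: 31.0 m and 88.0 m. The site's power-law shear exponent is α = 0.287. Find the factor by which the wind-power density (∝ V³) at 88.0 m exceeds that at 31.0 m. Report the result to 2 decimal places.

Speed ratio: V_B/V_A = (z_B/z_A)^α = (88.0/31.0)^0.287 = (2.8387)^0.287 = 1.34910
Power-density ratio: P_B/P_A = (V_B/V_A)³ = (1.34910)³ = 2.45548

2.46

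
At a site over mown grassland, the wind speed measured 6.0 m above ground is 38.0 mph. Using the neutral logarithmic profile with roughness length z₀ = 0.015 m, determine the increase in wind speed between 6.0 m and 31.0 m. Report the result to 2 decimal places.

10.42 mph

Log law: V₂ = V₁ · ln(z₂/z₀)/ln(z₁/z₀) = 38.0 × 7.6337/5.9915 = 48.4156 mph
ΔV = 48.4156 − 38.0 = 10.4156 mph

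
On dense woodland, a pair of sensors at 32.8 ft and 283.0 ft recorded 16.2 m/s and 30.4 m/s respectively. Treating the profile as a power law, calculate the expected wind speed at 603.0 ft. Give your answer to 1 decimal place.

37.9 m/s

First find α: α = ln(V₂/V₁)/ln(z₂/z₁) = ln(30.4/16.2)/ln(283.0/32.8) = 0.62943/2.15502 = 0.2921
Extrapolate from 283.0 ft to 603.0 ft: V₃ = 30.4 × (603.0/283.0)^0.2921 = 30.4 × 1.2473 = 37.9166 m/s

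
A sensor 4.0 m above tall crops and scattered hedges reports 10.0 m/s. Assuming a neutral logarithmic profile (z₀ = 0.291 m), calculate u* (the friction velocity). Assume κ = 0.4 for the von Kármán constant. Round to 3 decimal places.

Log law: V(z) = (u*/κ) · ln(z/z₀) ⇒ u* = κ · V / ln(z/z₀)
u* = 0.4 × 10.0 / ln(4.0/0.291) = 0.4 × 10.0 / 2.6207
   = 4.0000 / 2.6207 = 1.5263 m/s

u* ≈ 1.526 m/s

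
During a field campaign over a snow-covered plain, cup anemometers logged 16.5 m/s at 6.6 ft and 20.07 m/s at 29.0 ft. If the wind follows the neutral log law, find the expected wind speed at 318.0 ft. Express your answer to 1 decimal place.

25.8 m/s

Log law: V ∝ ln(z/z₀). From the pair, with r = V₁/V₂ = 0.82212,
ln z₀ = (ln z₁ − r·ln z₂)/(1 − r) = (1.8871 − 0.82212×3.3673)/0.17788 = -4.9543 → z₀ = 0.007053 ft
V₃ = V₁ · ln(z₃/z₀)/ln(z₁/z₀) = 16.5 × 10.7164/6.8414 = 25.8457 m/s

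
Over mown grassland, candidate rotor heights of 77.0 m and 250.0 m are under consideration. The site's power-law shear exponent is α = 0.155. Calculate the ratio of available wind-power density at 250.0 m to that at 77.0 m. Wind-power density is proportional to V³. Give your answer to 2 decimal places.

Speed ratio: V_B/V_A = (z_B/z_A)^α = (250.0/77.0)^0.155 = (3.2468)^0.155 = 1.20026
Power-density ratio: P_B/P_A = (V_B/V_A)³ = (1.20026)³ = 1.72912

1.73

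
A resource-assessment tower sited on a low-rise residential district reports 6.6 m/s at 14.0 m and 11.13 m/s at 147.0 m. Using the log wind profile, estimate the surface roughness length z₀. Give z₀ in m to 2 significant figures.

z₀ ≈ 0.46 m

Log law: V(z) ∝ ln(z/z₀). With r = V₁/V₂ = 6.6/11.13 = 0.59299,
r · ln(z₂/z₀) = ln(z₁/z₀) ⇒ ln z₀ = (ln z₁ − r·ln z₂)/(1 − r)
ln z₀ = (2.63906 − 0.59299×4.99043) / 0.40701 = -0.7868
z₀ = exp(-0.7868) = 0.4553 m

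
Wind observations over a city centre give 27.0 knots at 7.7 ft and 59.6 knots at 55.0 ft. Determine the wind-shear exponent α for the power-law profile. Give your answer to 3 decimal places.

Power law: V₂/V₁ = (z₂/z₁)^α ⇒ α = ln(V₂/V₁) / ln(z₂/z₁)
α = ln(59.6/27.0) / ln(55.0/7.7) = ln(2.2074) / ln(7.1429)
  = 0.79182 / 1.96611 = 0.40273

α ≈ 0.403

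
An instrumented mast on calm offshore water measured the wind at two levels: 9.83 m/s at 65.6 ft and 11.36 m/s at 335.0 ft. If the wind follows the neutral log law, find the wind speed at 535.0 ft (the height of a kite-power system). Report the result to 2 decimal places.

Log law: V ∝ ln(z/z₀). From the pair, with r = V₁/V₂ = 0.86532,
ln z₀ = (ln z₁ − r·ln z₂)/(1 − r) = (4.1836 − 0.86532×5.8141)/0.13468 = -6.2925 → z₀ = 0.001850 ft
V₃ = V₁ · ln(z₃/z₀)/ln(z₁/z₀) = 9.83 × 12.5747/10.4760 = 11.7993 m/s

11.80 m/s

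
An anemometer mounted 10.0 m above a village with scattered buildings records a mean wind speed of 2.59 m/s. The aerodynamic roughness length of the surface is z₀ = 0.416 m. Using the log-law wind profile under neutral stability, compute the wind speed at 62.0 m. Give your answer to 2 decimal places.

4.08 m/s

Log law: V(z) ∝ ln(z/z₀), so V₂/V₁ = ln(z₂/z₀) / ln(z₁/z₀).
ln(62.0/0.416) = 5.0042, ln(10.0/0.416) = 3.1797
V₂ = 2.59 × 5.0042/3.1797 = 2.59 × 1.5738 = 4.0762 m/s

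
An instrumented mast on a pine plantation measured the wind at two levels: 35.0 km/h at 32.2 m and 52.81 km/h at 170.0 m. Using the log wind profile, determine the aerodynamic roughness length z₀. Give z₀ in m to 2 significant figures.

z₀ ≈ 1.2 m

Log law: V(z) ∝ ln(z/z₀). With r = V₁/V₂ = 35.0/52.81 = 0.66275,
r · ln(z₂/z₀) = ln(z₁/z₀) ⇒ ln z₀ = (ln z₁ − r·ln z₂)/(1 − r)
ln z₀ = (3.47197 − 0.66275×5.13580) / 0.33725 = 0.2022
z₀ = exp(0.2022) = 1.224 m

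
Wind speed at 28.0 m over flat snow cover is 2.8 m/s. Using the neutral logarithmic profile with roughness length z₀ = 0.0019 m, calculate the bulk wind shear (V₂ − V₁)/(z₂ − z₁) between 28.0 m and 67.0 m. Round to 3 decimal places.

Log law: V₂ = V₁ · ln(z₂/z₀)/ln(z₁/z₀) = 2.8 × 10.4706/9.5981 = 3.0545 m/s
ΔV/Δz = (3.0545 − 2.8)/(67.0 − 28.0) = 0.2545/39.0000 = 0.00653 m/s/m

0.007 m/s/m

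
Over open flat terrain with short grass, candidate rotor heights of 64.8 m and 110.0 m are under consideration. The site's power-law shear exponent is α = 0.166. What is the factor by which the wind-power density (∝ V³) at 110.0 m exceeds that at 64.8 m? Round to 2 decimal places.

Speed ratio: V_B/V_A = (z_B/z_A)^α = (110.0/64.8)^0.166 = (1.6975)^0.166 = 1.09182
Power-density ratio: P_B/P_A = (V_B/V_A)³ = (1.09182)³ = 1.30152

1.30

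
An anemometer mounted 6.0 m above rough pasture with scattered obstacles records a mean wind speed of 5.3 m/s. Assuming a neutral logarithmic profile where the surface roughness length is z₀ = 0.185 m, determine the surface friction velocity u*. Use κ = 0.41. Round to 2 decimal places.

u* ≈ 0.62 m/s

Log law: V(z) = (u*/κ) · ln(z/z₀) ⇒ u* = κ · V / ln(z/z₀)
u* = 0.41 × 5.3 / ln(6.0/0.185) = 0.41 × 5.3 / 3.4792
   = 2.1730 / 3.4792 = 0.6246 m/s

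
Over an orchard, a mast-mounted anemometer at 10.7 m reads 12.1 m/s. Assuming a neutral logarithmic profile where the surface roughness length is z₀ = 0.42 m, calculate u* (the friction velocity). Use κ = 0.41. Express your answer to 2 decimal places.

Log law: V(z) = (u*/κ) · ln(z/z₀) ⇒ u* = κ · V / ln(z/z₀)
u* = 0.41 × 12.1 / ln(10.7/0.42) = 0.41 × 12.1 / 3.2377
   = 4.9610 / 3.2377 = 1.5322 m/s

u* ≈ 1.53 m/s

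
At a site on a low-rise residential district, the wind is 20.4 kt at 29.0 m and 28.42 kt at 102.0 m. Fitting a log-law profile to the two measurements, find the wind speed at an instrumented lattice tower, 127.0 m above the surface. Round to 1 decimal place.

29.8 kt

Log law: V ∝ ln(z/z₀). From the pair, with r = V₁/V₂ = 0.71780,
ln z₀ = (ln z₁ − r·ln z₂)/(1 − r) = (3.3673 − 0.71780×4.6250)/0.28220 = 0.1682 → z₀ = 1.183 m
V₃ = V₁ · ln(z₃/z₀)/ln(z₁/z₀) = 20.4 × 4.6760/3.1991 = 29.8179 kt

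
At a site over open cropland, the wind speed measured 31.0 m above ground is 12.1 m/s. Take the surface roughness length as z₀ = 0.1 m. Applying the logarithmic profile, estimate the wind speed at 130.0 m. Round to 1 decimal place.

Log law: V(z) ∝ ln(z/z₀), so V₂/V₁ = ln(z₂/z₀) / ln(z₁/z₀).
ln(130.0/0.1) = 7.1701, ln(31.0/0.1) = 5.7366
V₂ = 12.1 × 7.1701/5.7366 = 12.1 × 1.2499 = 15.1237 m/s

15.1 m/s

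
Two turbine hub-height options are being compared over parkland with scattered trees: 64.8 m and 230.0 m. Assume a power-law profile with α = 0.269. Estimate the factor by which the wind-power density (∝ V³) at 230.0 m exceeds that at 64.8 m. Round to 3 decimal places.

2.780

Speed ratio: V_B/V_A = (z_B/z_A)^α = (230.0/64.8)^0.269 = (3.5494)^0.269 = 1.40602
Power-density ratio: P_B/P_A = (V_B/V_A)³ = (1.40602)³ = 2.77954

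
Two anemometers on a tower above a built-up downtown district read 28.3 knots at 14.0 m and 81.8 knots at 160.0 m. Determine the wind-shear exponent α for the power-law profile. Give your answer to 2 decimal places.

α ≈ 0.44

Power law: V₂/V₁ = (z₂/z₁)^α ⇒ α = ln(V₂/V₁) / ln(z₂/z₁)
α = ln(81.8/28.3) / ln(160.0/14.0) = ln(2.8905) / ln(11.4286)
  = 1.06142 / 2.43612 = 0.43570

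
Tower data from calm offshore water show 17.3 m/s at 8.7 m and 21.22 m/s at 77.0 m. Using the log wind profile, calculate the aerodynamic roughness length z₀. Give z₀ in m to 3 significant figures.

z₀ ≈ 0.000576 m

Log law: V(z) ∝ ln(z/z₀). With r = V₁/V₂ = 17.3/21.22 = 0.81527,
r · ln(z₂/z₀) = ln(z₁/z₀) ⇒ ln z₀ = (ln z₁ − r·ln z₂)/(1 − r)
ln z₀ = (2.16332 − 0.81527×4.34381) / 0.18473 = -7.4597
z₀ = exp(-7.4597) = 0.0005758 m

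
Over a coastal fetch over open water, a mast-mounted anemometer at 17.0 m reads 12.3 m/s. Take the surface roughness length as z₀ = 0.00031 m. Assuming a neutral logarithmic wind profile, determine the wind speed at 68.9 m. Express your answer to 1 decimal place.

Log law: V(z) ∝ ln(z/z₀), so V₂/V₁ = ln(z₂/z₀) / ln(z₁/z₀).
ln(68.9/0.00031) = 12.3116, ln(17.0/0.00031) = 10.9122
V₂ = 12.3 × 12.3116/10.9122 = 12.3 × 1.1282 = 13.8774 m/s

13.9 m/s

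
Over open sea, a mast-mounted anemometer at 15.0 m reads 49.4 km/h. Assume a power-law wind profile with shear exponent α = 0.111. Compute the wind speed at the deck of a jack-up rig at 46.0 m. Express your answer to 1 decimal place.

Power-law profile: V₂ = V₁ · (z₂/z₁)^α
V₂ = 49.4 × (46.0/15.0)^0.111 = 49.4 × (3.0667)^0.111
    = 49.4 × 1.1325 = 55.9432 km/h

55.9 km/h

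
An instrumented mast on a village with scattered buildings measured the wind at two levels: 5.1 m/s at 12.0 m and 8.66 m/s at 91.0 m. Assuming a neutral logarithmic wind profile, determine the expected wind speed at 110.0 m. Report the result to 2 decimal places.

Log law: V ∝ ln(z/z₀). From the pair, with r = V₁/V₂ = 0.58891,
ln z₀ = (ln z₁ − r·ln z₂)/(1 − r) = (2.4849 − 0.58891×4.5109)/0.41109 = -0.4174 → z₀ = 0.6587 m
V₃ = V₁ · ln(z₃/z₀)/ln(z₁/z₀) = 5.1 × 5.1179/2.9023 = 8.9932 m/s

8.99 m/s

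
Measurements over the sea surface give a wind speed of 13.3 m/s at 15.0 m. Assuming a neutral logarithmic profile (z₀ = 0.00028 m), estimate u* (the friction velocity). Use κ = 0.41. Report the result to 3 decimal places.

Log law: V(z) = (u*/κ) · ln(z/z₀) ⇒ u* = κ · V / ln(z/z₀)
u* = 0.41 × 13.3 / ln(15.0/0.00028) = 0.41 × 13.3 / 10.8888
   = 5.4530 / 10.8888 = 0.5008 m/s

u* ≈ 0.501 m/s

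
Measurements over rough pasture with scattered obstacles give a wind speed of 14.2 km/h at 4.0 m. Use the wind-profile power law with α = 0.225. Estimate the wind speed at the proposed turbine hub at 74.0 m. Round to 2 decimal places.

27.38 km/h

Power-law profile: V₂ = V₁ · (z₂/z₁)^α
V₂ = 14.2 × (74.0/4.0)^0.225 = 14.2 × (18.5000)^0.225
    = 14.2 × 1.9280 = 27.3780 km/h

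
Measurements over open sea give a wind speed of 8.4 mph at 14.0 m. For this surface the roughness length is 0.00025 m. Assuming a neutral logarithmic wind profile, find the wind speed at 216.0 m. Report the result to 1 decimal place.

Log law: V(z) ∝ ln(z/z₀), so V₂/V₁ = ln(z₂/z₀) / ln(z₁/z₀).
ln(216.0/0.00025) = 13.6693, ln(14.0/0.00025) = 10.9331
V₂ = 8.4 × 13.6693/10.9331 = 8.4 × 1.2503 = 10.5023 mph

10.5 mph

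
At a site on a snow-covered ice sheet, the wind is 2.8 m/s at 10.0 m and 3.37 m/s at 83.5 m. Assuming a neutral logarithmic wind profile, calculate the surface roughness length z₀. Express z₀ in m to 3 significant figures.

Log law: V(z) ∝ ln(z/z₀). With r = V₁/V₂ = 2.8/3.37 = 0.83086,
r · ln(z₂/z₀) = ln(z₁/z₀) ⇒ ln z₀ = (ln z₁ − r·ln z₂)/(1 − r)
ln z₀ = (2.30259 − 0.83086×4.42485) / 0.16914 = -8.1226
z₀ = exp(-8.1226) = 0.0002968 m

z₀ ≈ 0.000297 m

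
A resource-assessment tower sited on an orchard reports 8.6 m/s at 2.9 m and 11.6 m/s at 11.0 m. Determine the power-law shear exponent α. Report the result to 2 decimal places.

Power law: V₂/V₁ = (z₂/z₁)^α ⇒ α = ln(V₂/V₁) / ln(z₂/z₁)
α = ln(11.6/8.6) / ln(11.0/2.9) = ln(1.3488) / ln(3.7931)
  = 0.29924 / 1.33318 = 0.22446

α ≈ 0.22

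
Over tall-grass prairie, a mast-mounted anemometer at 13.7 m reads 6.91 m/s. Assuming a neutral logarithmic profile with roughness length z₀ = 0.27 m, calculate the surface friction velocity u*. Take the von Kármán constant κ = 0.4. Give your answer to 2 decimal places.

Log law: V(z) = (u*/κ) · ln(z/z₀) ⇒ u* = κ · V / ln(z/z₀)
u* = 0.4 × 6.91 / ln(13.7/0.27) = 0.4 × 6.91 / 3.9267
   = 2.7640 / 3.9267 = 0.7039 m/s

u* ≈ 0.70 m/s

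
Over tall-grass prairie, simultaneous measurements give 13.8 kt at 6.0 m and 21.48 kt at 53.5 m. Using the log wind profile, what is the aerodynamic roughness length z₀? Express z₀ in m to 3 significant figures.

z₀ ≈ 0.118 m

Log law: V(z) ∝ ln(z/z₀). With r = V₁/V₂ = 13.8/21.48 = 0.64246,
r · ln(z₂/z₀) = ln(z₁/z₀) ⇒ ln z₀ = (ln z₁ − r·ln z₂)/(1 − r)
ln z₀ = (1.79176 − 0.64246×3.97968) / 0.35754 = -2.1397
z₀ = exp(-2.1397) = 0.1177 m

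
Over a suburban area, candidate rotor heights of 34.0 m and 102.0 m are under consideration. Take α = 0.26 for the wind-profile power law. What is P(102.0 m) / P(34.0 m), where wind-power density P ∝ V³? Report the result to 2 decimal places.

Speed ratio: V_B/V_A = (z_B/z_A)^α = (102.0/34.0)^0.26 = (3.0000)^0.26 = 1.33061
Power-density ratio: P_B/P_A = (V_B/V_A)³ = (1.33061)³ = 2.35589

2.36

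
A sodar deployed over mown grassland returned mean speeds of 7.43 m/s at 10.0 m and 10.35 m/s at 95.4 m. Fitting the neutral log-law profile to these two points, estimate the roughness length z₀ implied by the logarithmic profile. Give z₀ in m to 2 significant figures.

Log law: V(z) ∝ ln(z/z₀). With r = V₁/V₂ = 7.43/10.35 = 0.71787,
r · ln(z₂/z₀) = ln(z₁/z₀) ⇒ ln z₀ = (ln z₁ − r·ln z₂)/(1 − r)
ln z₀ = (2.30259 − 0.71787×4.55808) / 0.28213 = -3.4366
z₀ = exp(-3.4366) = 0.03218 m

z₀ ≈ 0.032 m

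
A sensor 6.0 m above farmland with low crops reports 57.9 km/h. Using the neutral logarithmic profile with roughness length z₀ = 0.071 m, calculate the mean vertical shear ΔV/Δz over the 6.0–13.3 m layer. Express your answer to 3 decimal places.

Log law: V₂ = V₁ · ln(z₂/z₀)/ln(z₁/z₀) = 57.9 × 5.2328/4.4368 = 68.2877 km/h
ΔV/Δz = (68.2877 − 57.9)/(13.3 − 6.0) = 10.3877/7.3000 = 1.42298 km/h/m

1.423 km/h/m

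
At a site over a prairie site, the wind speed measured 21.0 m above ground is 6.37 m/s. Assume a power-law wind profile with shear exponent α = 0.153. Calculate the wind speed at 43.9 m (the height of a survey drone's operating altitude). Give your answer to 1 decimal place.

Power-law profile: V₂ = V₁ · (z₂/z₁)^α
V₂ = 6.37 × (43.9/21.0)^0.153 = 6.37 × (2.0905)^0.153
    = 6.37 × 1.1194 = 7.1308 m/s

7.1 m/s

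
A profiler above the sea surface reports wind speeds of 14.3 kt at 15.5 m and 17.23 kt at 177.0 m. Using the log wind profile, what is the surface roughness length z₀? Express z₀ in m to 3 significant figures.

z₀ ≈ 0.000107 m

Log law: V(z) ∝ ln(z/z₀). With r = V₁/V₂ = 14.3/17.23 = 0.82995,
r · ln(z₂/z₀) = ln(z₁/z₀) ⇒ ln z₀ = (ln z₁ − r·ln z₂)/(1 − r)
ln z₀ = (2.74084 − 0.82995×5.17615) / 0.17005 = -9.1448
z₀ = exp(-9.1448) = 0.0001068 m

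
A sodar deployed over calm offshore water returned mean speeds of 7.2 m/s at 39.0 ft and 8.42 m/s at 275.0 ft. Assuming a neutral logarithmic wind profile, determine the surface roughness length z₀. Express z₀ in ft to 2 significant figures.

z₀ ≈ 0.00038 ft

Log law: V(z) ∝ ln(z/z₀). With r = V₁/V₂ = 7.2/8.42 = 0.85511,
r · ln(z₂/z₀) = ln(z₁/z₀) ⇒ ln z₀ = (ln z₁ − r·ln z₂)/(1 − r)
ln z₀ = (3.66356 − 0.85511×5.61677) / 0.14489 = -7.8636
z₀ = exp(-7.8636) = 0.0003845 ft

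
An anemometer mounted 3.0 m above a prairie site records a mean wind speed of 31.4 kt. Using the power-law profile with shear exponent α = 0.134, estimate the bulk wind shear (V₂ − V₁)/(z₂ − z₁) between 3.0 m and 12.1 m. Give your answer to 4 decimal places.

Power law: V₂ = V₁ · (z₂/z₁)^α = 31.4 × (4.0333)^0.134 = 37.8520 kt
ΔV/Δz = (37.8520 − 31.4)/(12.1 − 3.0) = 6.4520/9.1000 = 0.70901 kt/m

0.7090 kt/m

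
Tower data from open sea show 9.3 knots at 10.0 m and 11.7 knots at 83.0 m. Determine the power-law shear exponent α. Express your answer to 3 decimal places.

Power law: V₂/V₁ = (z₂/z₁)^α ⇒ α = ln(V₂/V₁) / ln(z₂/z₁)
α = ln(11.7/9.3) / ln(83.0/10.0) = ln(1.2581) / ln(8.3000)
  = 0.22957 / 2.11626 = 0.10848

α ≈ 0.108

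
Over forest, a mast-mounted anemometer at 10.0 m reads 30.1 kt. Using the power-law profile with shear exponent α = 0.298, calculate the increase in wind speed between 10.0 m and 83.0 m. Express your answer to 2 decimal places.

26.45 kt

Power law: V₂ = V₁ · (z₂/z₁)^α = 30.1 × (8.3000)^0.298 = 56.5525 kt
ΔV = 56.5525 − 30.1 = 26.4525 kt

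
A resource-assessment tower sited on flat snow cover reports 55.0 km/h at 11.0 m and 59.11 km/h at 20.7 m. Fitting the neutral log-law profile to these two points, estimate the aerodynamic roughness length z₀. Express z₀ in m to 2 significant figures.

z₀ ≈ 0.0023 m

Log law: V(z) ∝ ln(z/z₀). With r = V₁/V₂ = 55.0/59.11 = 0.93047,
r · ln(z₂/z₀) = ln(z₁/z₀) ⇒ ln z₀ = (ln z₁ − r·ln z₂)/(1 − r)
ln z₀ = (2.39790 − 0.93047×3.03013) / 0.06953 = -6.0627
z₀ = exp(-6.0627) = 0.002328 m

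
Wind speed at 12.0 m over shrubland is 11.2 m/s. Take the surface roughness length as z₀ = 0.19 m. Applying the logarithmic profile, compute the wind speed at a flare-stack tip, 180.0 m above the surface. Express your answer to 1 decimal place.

18.5 m/s

Log law: V(z) ∝ ln(z/z₀), so V₂/V₁ = ln(z₂/z₀) / ln(z₁/z₀).
ln(180.0/0.19) = 6.8537, ln(12.0/0.19) = 4.1456
V₂ = 11.2 × 6.8537/4.1456 = 11.2 × 1.6532 = 18.5162 m/s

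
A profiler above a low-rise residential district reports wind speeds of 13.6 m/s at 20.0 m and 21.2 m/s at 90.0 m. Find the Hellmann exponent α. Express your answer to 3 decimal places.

Power law: V₂/V₁ = (z₂/z₁)^α ⇒ α = ln(V₂/V₁) / ln(z₂/z₁)
α = ln(21.2/13.6) / ln(90.0/20.0) = ln(1.5588) / ln(4.5000)
  = 0.44393 / 1.50408 = 0.29515

α ≈ 0.295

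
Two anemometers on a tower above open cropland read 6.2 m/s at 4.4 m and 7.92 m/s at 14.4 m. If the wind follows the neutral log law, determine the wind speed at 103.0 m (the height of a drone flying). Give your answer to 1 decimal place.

Log law: V ∝ ln(z/z₀). From the pair, with r = V₁/V₂ = 0.78283,
ln z₀ = (ln z₁ − r·ln z₂)/(1 − r) = (1.4816 − 0.78283×2.6672)/0.21717 = -2.7922 → z₀ = 0.06129 m
V₃ = V₁ · ln(z₃/z₀)/ln(z₁/z₀) = 6.2 × 7.4269/4.2738 = 10.7743 m/s

10.8 m/s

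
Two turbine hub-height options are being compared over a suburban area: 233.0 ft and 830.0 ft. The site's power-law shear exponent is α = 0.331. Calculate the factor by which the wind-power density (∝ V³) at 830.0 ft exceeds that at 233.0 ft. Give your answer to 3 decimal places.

3.531

Speed ratio: V_B/V_A = (z_B/z_A)^α = (830.0/233.0)^0.331 = (3.5622)^0.331 = 1.52272
Power-density ratio: P_B/P_A = (V_B/V_A)³ = (1.52272)³ = 3.53069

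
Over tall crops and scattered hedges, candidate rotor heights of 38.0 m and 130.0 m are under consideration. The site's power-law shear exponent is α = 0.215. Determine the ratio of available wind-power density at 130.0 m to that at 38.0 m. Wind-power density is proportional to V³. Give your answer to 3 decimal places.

2.211

Speed ratio: V_B/V_A = (z_B/z_A)^α = (130.0/38.0)^0.215 = (3.4211)^0.215 = 1.30270
Power-density ratio: P_B/P_A = (V_B/V_A)³ = (1.30270)³ = 2.21072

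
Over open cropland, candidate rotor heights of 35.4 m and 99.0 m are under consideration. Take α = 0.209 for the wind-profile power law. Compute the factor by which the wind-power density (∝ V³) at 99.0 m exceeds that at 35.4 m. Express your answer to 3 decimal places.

1.906

Speed ratio: V_B/V_A = (z_B/z_A)^α = (99.0/35.4)^0.209 = (2.7966)^0.209 = 1.23978
Power-density ratio: P_B/P_A = (V_B/V_A)³ = (1.23978)³ = 1.90563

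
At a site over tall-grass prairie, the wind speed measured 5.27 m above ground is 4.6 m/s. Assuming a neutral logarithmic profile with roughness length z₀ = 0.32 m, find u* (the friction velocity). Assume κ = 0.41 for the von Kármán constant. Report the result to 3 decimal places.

u* ≈ 0.673 m/s

Log law: V(z) = (u*/κ) · ln(z/z₀) ⇒ u* = κ · V / ln(z/z₀)
u* = 0.41 × 4.6 / ln(5.27/0.32) = 0.41 × 4.6 / 2.8015
   = 1.8860 / 2.8015 = 0.6732 m/s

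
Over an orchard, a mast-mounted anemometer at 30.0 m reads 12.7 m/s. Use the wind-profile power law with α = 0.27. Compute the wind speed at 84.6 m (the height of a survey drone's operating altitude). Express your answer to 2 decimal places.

Power-law profile: V₂ = V₁ · (z₂/z₁)^α
V₂ = 12.7 × (84.6/30.0)^0.27 = 12.7 × (2.8200)^0.27
    = 12.7 × 1.3230 = 16.8024 m/s

16.80 m/s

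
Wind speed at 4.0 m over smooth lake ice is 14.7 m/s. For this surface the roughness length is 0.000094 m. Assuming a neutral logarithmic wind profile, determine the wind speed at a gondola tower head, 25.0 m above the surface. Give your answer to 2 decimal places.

17.23 m/s

Log law: V(z) ∝ ln(z/z₀), so V₂/V₁ = ln(z₂/z₀) / ln(z₁/z₀).
ln(25.0/0.000094) = 12.4911, ln(4.0/0.000094) = 10.6585
V₂ = 14.7 × 12.4911/10.6585 = 14.7 × 1.1719 = 17.2275 m/s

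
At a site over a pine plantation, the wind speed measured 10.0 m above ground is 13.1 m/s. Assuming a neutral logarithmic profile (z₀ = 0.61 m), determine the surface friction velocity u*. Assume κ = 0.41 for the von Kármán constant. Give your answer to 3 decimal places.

Log law: V(z) = (u*/κ) · ln(z/z₀) ⇒ u* = κ · V / ln(z/z₀)
u* = 0.41 × 13.1 / ln(10.0/0.61) = 0.41 × 13.1 / 2.7969
   = 5.3710 / 2.7969 = 1.9204 m/s

u* ≈ 1.920 m/s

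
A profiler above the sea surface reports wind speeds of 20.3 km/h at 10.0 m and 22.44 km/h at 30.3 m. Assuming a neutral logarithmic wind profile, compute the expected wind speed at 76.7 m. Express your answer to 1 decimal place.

Log law: V ∝ ln(z/z₀). From the pair, with r = V₁/V₂ = 0.90463,
ln z₀ = (ln z₁ − r·ln z₂)/(1 − r) = (2.3026 − 0.90463×3.4111)/0.09537 = -8.2132 → z₀ = 0.0002710 m
V₃ = V₁ · ln(z₃/z₀)/ln(z₁/z₀) = 20.3 × 12.5531/10.5158 = 24.2329 km/h

24.2 km/h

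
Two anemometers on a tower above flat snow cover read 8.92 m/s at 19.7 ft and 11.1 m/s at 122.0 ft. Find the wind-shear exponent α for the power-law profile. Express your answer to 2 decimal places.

Power law: V₂/V₁ = (z₂/z₁)^α ⇒ α = ln(V₂/V₁) / ln(z₂/z₁)
α = ln(11.1/8.92) / ln(122.0/19.7) = ln(1.2444) / ln(6.1929)
  = 0.21865 / 1.82340 = 0.11991

α ≈ 0.12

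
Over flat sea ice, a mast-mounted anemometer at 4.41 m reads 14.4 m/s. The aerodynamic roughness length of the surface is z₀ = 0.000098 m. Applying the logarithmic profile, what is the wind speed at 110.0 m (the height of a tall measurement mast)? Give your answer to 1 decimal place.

Log law: V(z) ∝ ln(z/z₀), so V₂/V₁ = ln(z₂/z₀) / ln(z₁/z₀).
ln(110.0/0.000098) = 13.9310, ln(4.41/0.000098) = 10.7144
V₂ = 14.4 × 13.9310/10.7144 = 14.4 × 1.3002 = 18.7231 m/s

18.7 m/s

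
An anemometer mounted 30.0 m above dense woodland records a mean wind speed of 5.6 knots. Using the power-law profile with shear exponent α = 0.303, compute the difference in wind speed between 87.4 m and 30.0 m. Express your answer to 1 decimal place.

2.1 knots

Power law: V₂ = V₁ · (z₂/z₁)^α = 5.6 × (2.9133)^0.303 = 7.7428 knots
ΔV = 7.7428 − 5.6 = 2.1428 knots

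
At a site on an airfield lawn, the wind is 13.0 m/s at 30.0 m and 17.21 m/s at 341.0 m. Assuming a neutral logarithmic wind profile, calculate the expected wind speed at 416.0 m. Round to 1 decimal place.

Log law: V ∝ ln(z/z₀). From the pair, with r = V₁/V₂ = 0.75537,
ln z₀ = (ln z₁ − r·ln z₂)/(1 − r) = (3.4012 − 0.75537×5.8319)/0.24463 = -4.1045 → z₀ = 0.01650 m
V₃ = V₁ · ln(z₃/z₀)/ln(z₁/z₀) = 13.0 × 10.1352/7.5057 = 17.5543 m/s

17.6 m/s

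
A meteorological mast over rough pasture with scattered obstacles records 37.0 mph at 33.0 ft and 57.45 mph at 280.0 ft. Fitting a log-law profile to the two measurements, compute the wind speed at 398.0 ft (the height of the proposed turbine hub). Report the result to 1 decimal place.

60.8 mph

Log law: V ∝ ln(z/z₀). From the pair, with r = V₁/V₂ = 0.64404,
ln z₀ = (ln z₁ − r·ln z₂)/(1 − r) = (3.4965 − 0.64404×5.6348)/0.35596 = -0.3723 → z₀ = 0.6892 ft
V₃ = V₁ · ln(z₃/z₀)/ln(z₁/z₀) = 37.0 × 6.3587/3.8688 = 60.8132 mph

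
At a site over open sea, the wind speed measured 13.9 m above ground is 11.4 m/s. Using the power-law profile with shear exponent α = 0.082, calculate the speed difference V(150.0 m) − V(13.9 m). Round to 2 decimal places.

2.46 m/s

Power law: V₂ = V₁ · (z₂/z₁)^α = 11.4 × (10.7914)^0.082 = 13.8553 m/s
ΔV = 13.8553 − 11.4 = 2.4553 m/s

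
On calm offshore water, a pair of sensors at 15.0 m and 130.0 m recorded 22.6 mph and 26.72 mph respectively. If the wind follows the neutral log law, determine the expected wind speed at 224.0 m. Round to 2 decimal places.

Log law: V ∝ ln(z/z₀). From the pair, with r = V₁/V₂ = 0.84581,
ln z₀ = (ln z₁ − r·ln z₂)/(1 − r) = (2.7081 − 0.84581×4.8675)/0.15419 = -9.1377 → z₀ = 0.0001075 m
V₃ = V₁ · ln(z₃/z₀)/ln(z₁/z₀) = 22.6 × 14.5493/11.8457 = 27.7581 mph

27.76 mph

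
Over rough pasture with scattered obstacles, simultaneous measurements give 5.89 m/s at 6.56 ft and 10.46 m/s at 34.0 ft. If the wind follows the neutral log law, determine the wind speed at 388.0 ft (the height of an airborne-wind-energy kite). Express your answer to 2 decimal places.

17.22 m/s

Log law: V ∝ ln(z/z₀). From the pair, with r = V₁/V₂ = 0.56310,
ln z₀ = (ln z₁ − r·ln z₂)/(1 − r) = (1.8810 − 0.56310×3.5264)/0.43690 = -0.2396 → z₀ = 0.7869 ft
V₃ = V₁ · ln(z₃/z₀)/ln(z₁/z₀) = 5.89 × 6.2006/2.1206 = 17.2222 m/s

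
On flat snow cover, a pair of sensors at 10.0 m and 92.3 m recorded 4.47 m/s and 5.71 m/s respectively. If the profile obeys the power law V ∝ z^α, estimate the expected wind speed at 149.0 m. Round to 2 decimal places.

6.02 m/s

First find α: α = ln(V₂/V₁)/ln(z₂/z₁) = ln(5.71/4.47)/ln(92.3/10.0) = 0.24483/2.22246 = 0.1102
Extrapolate from 92.3 m to 149.0 m: V₃ = 5.71 × (149.0/92.3)^0.1102 = 5.71 × 1.0542 = 6.0193 m/s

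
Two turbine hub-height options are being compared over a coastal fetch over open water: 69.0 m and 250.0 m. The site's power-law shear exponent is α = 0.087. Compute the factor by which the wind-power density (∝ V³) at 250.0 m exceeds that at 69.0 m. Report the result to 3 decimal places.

1.399

Speed ratio: V_B/V_A = (z_B/z_A)^α = (250.0/69.0)^0.087 = (3.6232)^0.087 = 1.11851
Power-density ratio: P_B/P_A = (V_B/V_A)³ = (1.11851)³ = 1.39934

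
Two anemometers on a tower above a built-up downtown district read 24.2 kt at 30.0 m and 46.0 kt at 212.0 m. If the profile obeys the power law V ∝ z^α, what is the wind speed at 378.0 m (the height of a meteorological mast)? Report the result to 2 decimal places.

First find α: α = ln(V₂/V₁)/ln(z₂/z₁) = ln(46.0/24.2)/ln(212.0/30.0) = 0.64229/1.95539 = 0.3285
Extrapolate from 212.0 m to 378.0 m: V₃ = 46.0 × (378.0/212.0)^0.3285 = 46.0 × 1.2092 = 55.6231 kt

55.62 kt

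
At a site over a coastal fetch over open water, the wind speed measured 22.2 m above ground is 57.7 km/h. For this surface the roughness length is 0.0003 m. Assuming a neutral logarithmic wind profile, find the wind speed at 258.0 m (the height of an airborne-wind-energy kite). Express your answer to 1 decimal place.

70.3 km/h

Log law: V(z) ∝ ln(z/z₀), so V₂/V₁ = ln(z₂/z₀) / ln(z₁/z₀).
ln(258.0/0.0003) = 13.6647, ln(22.2/0.0003) = 11.2118
V₂ = 57.7 × 13.6647/11.2118 = 57.7 × 1.2188 = 70.3233 km/h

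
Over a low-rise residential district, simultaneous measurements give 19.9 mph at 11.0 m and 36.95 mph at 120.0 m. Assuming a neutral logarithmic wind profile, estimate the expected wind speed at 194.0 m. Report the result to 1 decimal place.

Log law: V ∝ ln(z/z₀). From the pair, with r = V₁/V₂ = 0.53857,
ln z₀ = (ln z₁ − r·ln z₂)/(1 − r) = (2.3979 − 0.53857×4.7875)/0.46143 = -0.3911 → z₀ = 0.6763 m
V₃ = V₁ · ln(z₃/z₀)/ln(z₁/z₀) = 19.9 × 5.6590/2.7890 = 40.3775 mph

40.4 mph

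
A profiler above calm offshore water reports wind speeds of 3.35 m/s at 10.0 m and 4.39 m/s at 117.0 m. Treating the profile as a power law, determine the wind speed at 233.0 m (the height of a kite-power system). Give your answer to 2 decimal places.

First find α: α = ln(V₂/V₁)/ln(z₂/z₁) = ln(4.39/3.35)/ln(117.0/10.0) = 0.27037/2.45959 = 0.1099
Extrapolate from 117.0 m to 233.0 m: V₃ = 4.39 × (233.0/117.0)^0.1099 = 4.39 × 1.0787 = 4.7353 m/s

4.74 m/s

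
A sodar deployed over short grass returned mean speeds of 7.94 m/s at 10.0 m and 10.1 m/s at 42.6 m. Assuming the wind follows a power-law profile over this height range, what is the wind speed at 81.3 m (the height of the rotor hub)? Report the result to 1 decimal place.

11.2 m/s

First find α: α = ln(V₂/V₁)/ln(z₂/z₁) = ln(10.1/7.94)/ln(42.6/10.0) = 0.24062/1.44927 = 0.1660
Extrapolate from 42.6 m to 81.3 m: V₃ = 10.1 × (81.3/42.6)^0.1660 = 10.1 × 1.1133 = 11.2441 m/s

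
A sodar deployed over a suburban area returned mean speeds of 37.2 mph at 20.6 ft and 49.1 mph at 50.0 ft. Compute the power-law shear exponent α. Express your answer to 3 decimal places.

Power law: V₂/V₁ = (z₂/z₁)^α ⇒ α = ln(V₂/V₁) / ln(z₂/z₁)
α = ln(49.1/37.2) / ln(50.0/20.6) = ln(1.3199) / ln(2.4272)
  = 0.27755 / 0.88673 = 0.31300

α ≈ 0.313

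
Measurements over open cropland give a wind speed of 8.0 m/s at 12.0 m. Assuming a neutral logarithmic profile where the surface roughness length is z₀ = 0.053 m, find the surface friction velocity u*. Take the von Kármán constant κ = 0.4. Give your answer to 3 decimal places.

Log law: V(z) = (u*/κ) · ln(z/z₀) ⇒ u* = κ · V / ln(z/z₀)
u* = 0.4 × 8.0 / ln(12.0/0.053) = 0.4 × 8.0 / 5.4224
   = 3.2000 / 5.4224 = 0.5901 m/s

u* ≈ 0.590 m/s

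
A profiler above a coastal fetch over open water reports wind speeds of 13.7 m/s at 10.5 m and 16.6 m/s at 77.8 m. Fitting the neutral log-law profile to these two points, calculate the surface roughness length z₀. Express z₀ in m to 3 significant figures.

z₀ ≈ 0.000817 m

Log law: V(z) ∝ ln(z/z₀). With r = V₁/V₂ = 13.7/16.6 = 0.82530,
r · ln(z₂/z₀) = ln(z₁/z₀) ⇒ ln z₀ = (ln z₁ − r·ln z₂)/(1 − r)
ln z₀ = (2.35138 − 0.82530×4.35414) / 0.17470 = -7.1100
z₀ = exp(-7.1100) = 0.0008169 m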